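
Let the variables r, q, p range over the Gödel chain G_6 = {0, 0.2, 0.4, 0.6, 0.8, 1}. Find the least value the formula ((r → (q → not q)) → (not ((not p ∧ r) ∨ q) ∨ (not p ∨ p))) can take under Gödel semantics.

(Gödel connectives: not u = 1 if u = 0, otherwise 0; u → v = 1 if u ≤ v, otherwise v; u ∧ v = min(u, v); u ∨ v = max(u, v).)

0.20

The minimum is attained at r = 0, q = 0.2, p = 0.2:
  not q: Gödel ¬ of 0.2 = 0 (operand ≠ 0)
  (q → not q): 0.2 > 0, so result = 0
  (r → (q → not q)): 0 ≤ 0, so result = 1
  not p: Gödel ¬ of 0.2 = 0 (operand ≠ 0)
  (not p ∧ r) = min(0, 0) = 0
  ((not p ∧ r) ∨ q) = max(0, 0.2) = 0.2
  not ((not p ∧ r) ∨ q): Gödel ¬ of 0.2 = 0 (operand ≠ 0)
  not p: Gödel ¬ of 0.2 = 0 (operand ≠ 0)
  (not p ∨ p) = max(0, 0.2) = 0.2
  (not ((not p ∧ r) ∨ q) ∨ (not p ∨ p)) = max(0, 0.2) = 0.2
  ((r → (q → not q)) → (not ((not p ∧ r) ∨ q) ∨ (not p ∨ p))): 1 > 0.2, so result = 0.2
Checking all 216 assignments confirms none give a value below 0.20.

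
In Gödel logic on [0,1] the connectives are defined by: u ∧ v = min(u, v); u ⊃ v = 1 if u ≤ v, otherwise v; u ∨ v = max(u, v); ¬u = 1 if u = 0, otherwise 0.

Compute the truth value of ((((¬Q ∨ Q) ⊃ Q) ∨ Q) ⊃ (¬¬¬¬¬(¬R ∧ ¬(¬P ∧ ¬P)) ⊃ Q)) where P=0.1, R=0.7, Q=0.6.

0.60

¬Q: Gödel ¬ of 0.6 = 0 (operand ≠ 0)
(¬Q ∨ Q) = max(0, 0.6) = 0.6
((¬Q ∨ Q) ⊃ Q): 0.6 ≤ 0.6, so result = 1
(((¬Q ∨ Q) ⊃ Q) ∨ Q) = max(1, 0.6) = 1
¬R: Gödel ¬ of 0.7 = 0 (operand ≠ 0)
¬P: Gödel ¬ of 0.1 = 0 (operand ≠ 0)
¬P: Gödel ¬ of 0.1 = 0 (operand ≠ 0)
(¬P ∧ ¬P) = min(0, 0) = 0
¬(¬P ∧ ¬P): Gödel ¬ of 0 = 1 (operand is 0)
(¬R ∧ ¬(¬P ∧ ¬P)) = min(0, 1) = 0
¬(¬R ∧ ¬(¬P ∧ ¬P)): Gödel ¬ of 0 = 1 (operand is 0)
¬¬(¬R ∧ ¬(¬P ∧ ¬P)): Gödel ¬ of 1 = 0 (operand ≠ 0)
¬¬¬(¬R ∧ ¬(¬P ∧ ¬P)): Gödel ¬ of 0 = 1 (operand is 0)
¬¬¬¬(¬R ∧ ¬(¬P ∧ ¬P)): Gödel ¬ of 1 = 0 (operand ≠ 0)
¬¬¬¬¬(¬R ∧ ¬(¬P ∧ ¬P)): Gödel ¬ of 0 = 1 (operand is 0)
(¬¬¬¬¬(¬R ∧ ¬(¬P ∧ ¬P)) ⊃ Q): 1 > 0.6, so result = 0.6
((((¬Q ∨ Q) ⊃ Q) ∨ Q) ⊃ (¬¬¬¬¬(¬R ∧ ¬(¬P ∧ ¬P)) ⊃ Q)): 1 > 0.6, so result = 0.6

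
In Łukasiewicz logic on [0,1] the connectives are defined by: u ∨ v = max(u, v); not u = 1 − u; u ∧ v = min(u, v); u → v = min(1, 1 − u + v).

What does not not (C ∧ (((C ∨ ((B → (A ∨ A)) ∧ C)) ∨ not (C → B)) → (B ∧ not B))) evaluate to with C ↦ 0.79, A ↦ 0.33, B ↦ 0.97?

(A ∨ A) = max(0.33, 0.33) = 0.33
(B → (A ∨ A)): min(1, 1 − 0.97 + 0.33) = 0.36
((B → (A ∨ A)) ∧ C) = min(0.36, 0.79) = 0.36
(C ∨ ((B → (A ∨ A)) ∧ C)) = max(0.79, 0.36) = 0.79
(C → B): min(1, 1 − 0.79 + 0.97) = 1
not (C → B): Łukasiewicz ¬ gives 1 − 1 = 0
((C ∨ ((B → (A ∨ A)) ∧ C)) ∨ not (C → B)) = max(0.79, 0) = 0.79
not B: Łukasiewicz ¬ gives 1 − 0.97 = 0.03
(B ∧ not B) = min(0.97, 0.03) = 0.03
(((C ∨ ((B → (A ∨ A)) ∧ C)) ∨ not (C → B)) → (B ∧ not B)): min(1, 1 − 0.79 + 0.03) = 0.24
(C ∧ (((C ∨ ((B → (A ∨ A)) ∧ C)) ∨ not (C → B)) → (B ∧ not B))) = min(0.79, 0.24) = 0.24
not (C ∧ (((C ∨ ((B → (A ∨ A)) ∧ C)) ∨ not (C → B)) → (B ∧ not B))): Łukasiewicz ¬ gives 1 − 0.24 = 0.76
not not (C ∧ (((C ∨ ((B → (A ∨ A)) ∧ C)) ∨ not (C → B)) → (B ∧ not B))): Łukasiewicz ¬ gives 1 − 0.76 = 0.24

0.24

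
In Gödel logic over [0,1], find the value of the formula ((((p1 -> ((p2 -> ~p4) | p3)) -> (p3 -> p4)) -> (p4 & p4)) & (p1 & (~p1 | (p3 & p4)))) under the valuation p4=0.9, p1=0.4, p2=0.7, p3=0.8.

0.40

~p4: Gödel ¬ of 0.9 = 0 (operand ≠ 0)
(p2 -> ~p4): 0.7 > 0, so result = 0
((p2 -> ~p4) | p3) = max(0, 0.8) = 0.8
(p1 -> ((p2 -> ~p4) | p3)): 0.4 ≤ 0.8, so result = 1
(p3 -> p4): 0.8 ≤ 0.9, so result = 1
((p1 -> ((p2 -> ~p4) | p3)) -> (p3 -> p4)): 1 ≤ 1, so result = 1
(p4 & p4) = min(0.9, 0.9) = 0.9
(((p1 -> ((p2 -> ~p4) | p3)) -> (p3 -> p4)) -> (p4 & p4)): 1 > 0.9, so result = 0.9
~p1: Gödel ¬ of 0.4 = 0 (operand ≠ 0)
(p3 & p4) = min(0.8, 0.9) = 0.8
(~p1 | (p3 & p4)) = max(0, 0.8) = 0.8
(p1 & (~p1 | (p3 & p4))) = min(0.4, 0.8) = 0.4
((((p1 -> ((p2 -> ~p4) | p3)) -> (p3 -> p4)) -> (p4 & p4)) & (p1 & (~p1 | (p3 & p4)))) = min(0.9, 0.4) = 0.4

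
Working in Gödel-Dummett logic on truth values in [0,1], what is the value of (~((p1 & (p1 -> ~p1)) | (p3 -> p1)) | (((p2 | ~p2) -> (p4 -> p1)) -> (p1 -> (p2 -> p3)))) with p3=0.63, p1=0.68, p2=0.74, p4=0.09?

0.63

~p1: Gödel ¬ of 0.68 = 0 (operand ≠ 0)
(p1 -> ~p1): 0.68 > 0, so result = 0
(p1 & (p1 -> ~p1)) = min(0.68, 0) = 0
(p3 -> p1): 0.63 ≤ 0.68, so result = 1
((p1 & (p1 -> ~p1)) | (p3 -> p1)) = max(0, 1) = 1
~((p1 & (p1 -> ~p1)) | (p3 -> p1)): Gödel ¬ of 1 = 0 (operand ≠ 0)
~p2: Gödel ¬ of 0.74 = 0 (operand ≠ 0)
(p2 | ~p2) = max(0.74, 0) = 0.74
(p4 -> p1): 0.09 ≤ 0.68, so result = 1
((p2 | ~p2) -> (p4 -> p1)): 0.74 ≤ 1, so result = 1
(p2 -> p3): 0.74 > 0.63, so result = 0.63
(p1 -> (p2 -> p3)): 0.68 > 0.63, so result = 0.63
(((p2 | ~p2) -> (p4 -> p1)) -> (p1 -> (p2 -> p3))): 1 > 0.63, so result = 0.63
(~((p1 & (p1 -> ~p1)) | (p3 -> p1)) | (((p2 | ~p2) -> (p4 -> p1)) -> (p1 -> (p2 -> p3)))) = max(0, 0.63) = 0.63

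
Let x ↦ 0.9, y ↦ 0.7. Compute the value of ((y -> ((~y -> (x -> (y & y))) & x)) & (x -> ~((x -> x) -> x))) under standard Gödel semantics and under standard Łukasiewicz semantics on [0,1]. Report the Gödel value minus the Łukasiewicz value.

Gödel evaluation:
  ~y: Gödel ¬ of 0.7 = 0 (operand ≠ 0)
  (y & y) = min(0.7, 0.7) = 0.7
  (x -> (y & y)): 0.9 > 0.7, so result = 0.7
  (~y -> (x -> (y & y))): 0 ≤ 0.7, so result = 1
  ((~y -> (x -> (y & y))) & x) = min(1, 0.9) = 0.9
  (y -> ((~y -> (x -> (y & y))) & x)): 0.7 ≤ 0.9, so result = 1
  (x -> x): 0.9 ≤ 0.9, so result = 1
  ((x -> x) -> x): 1 > 0.9, so result = 0.9
  ~((x -> x) -> x): Gödel ¬ of 0.9 = 0 (operand ≠ 0)
  (x -> ~((x -> x) -> x)): 0.9 > 0, so result = 0
  ((y -> ((~y -> (x -> (y & y))) & x)) & (x -> ~((x -> x) -> x))) = min(1, 0) = 0
  Gödel value = 0
Łukasiewicz evaluation:
  ~y: Łukasiewicz ¬ gives 1 − 0.7 = 0.3
  (y & y) = min(0.7, 0.7) = 0.7
  (x -> (y & y)): min(1, 1 − 0.9 + 0.7) = 0.8
  (~y -> (x -> (y & y))): min(1, 1 − 0.3 + 0.8) = 1
  ((~y -> (x -> (y & y))) & x) = min(1, 0.9) = 0.9
  (y -> ((~y -> (x -> (y & y))) & x)): min(1, 1 − 0.7 + 0.9) = 1
  (x -> x): min(1, 1 − 0.9 + 0.9) = 1
  ((x -> x) -> x): min(1, 1 − 1 + 0.9) = 0.9
  ~((x -> x) -> x): Łukasiewicz ¬ gives 1 − 0.9 = 0.1
  (x -> ~((x -> x) -> x)): min(1, 1 − 0.9 + 0.1) = 0.2
  ((y -> ((~y -> (x -> (y & y))) & x)) & (x -> ~((x -> x) -> x))) = min(1, 0.2) = 0.2
  Łukasiewicz value = 0.2
Difference: 0 − 0.2 = -0.20

-0.20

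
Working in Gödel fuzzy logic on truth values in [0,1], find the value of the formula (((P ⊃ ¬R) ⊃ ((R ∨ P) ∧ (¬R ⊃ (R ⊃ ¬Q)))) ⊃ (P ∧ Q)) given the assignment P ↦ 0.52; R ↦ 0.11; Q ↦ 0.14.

0.14

¬R: Gödel ¬ of 0.11 = 0 (operand ≠ 0)
(P ⊃ ¬R): 0.52 > 0, so result = 0
(R ∨ P) = max(0.11, 0.52) = 0.52
¬R: Gödel ¬ of 0.11 = 0 (operand ≠ 0)
¬Q: Gödel ¬ of 0.14 = 0 (operand ≠ 0)
(R ⊃ ¬Q): 0.11 > 0, so result = 0
(¬R ⊃ (R ⊃ ¬Q)): 0 ≤ 0, so result = 1
((R ∨ P) ∧ (¬R ⊃ (R ⊃ ¬Q))) = min(0.52, 1) = 0.52
((P ⊃ ¬R) ⊃ ((R ∨ P) ∧ (¬R ⊃ (R ⊃ ¬Q)))): 0 ≤ 0.52, so result = 1
(P ∧ Q) = min(0.52, 0.14) = 0.14
(((P ⊃ ¬R) ⊃ ((R ∨ P) ∧ (¬R ⊃ (R ⊃ ¬Q)))) ⊃ (P ∧ Q)): 1 > 0.14, so result = 0.14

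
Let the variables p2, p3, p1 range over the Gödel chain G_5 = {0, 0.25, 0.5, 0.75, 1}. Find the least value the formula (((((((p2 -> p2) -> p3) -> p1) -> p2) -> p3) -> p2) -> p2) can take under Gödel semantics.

The minimum is attained at p2 = 0.25, p3 = 0, p1 = 0:
  (p2 -> p2): 0.25 ≤ 0.25, so result = 1
  ((p2 -> p2) -> p3): 1 > 0, so result = 0
  (((p2 -> p2) -> p3) -> p1): 0 ≤ 0, so result = 1
  ((((p2 -> p2) -> p3) -> p1) -> p2): 1 > 0.25, so result = 0.25
  (((((p2 -> p2) -> p3) -> p1) -> p2) -> p3): 0.25 > 0, so result = 0
  ((((((p2 -> p2) -> p3) -> p1) -> p2) -> p3) -> p2): 0 ≤ 0.25, so result = 1
  (((((((p2 -> p2) -> p3) -> p1) -> p2) -> p3) -> p2) -> p2): 1 > 0.25, so result = 0.25
Checking all 125 assignments confirms none give a value below 0.25.

0.25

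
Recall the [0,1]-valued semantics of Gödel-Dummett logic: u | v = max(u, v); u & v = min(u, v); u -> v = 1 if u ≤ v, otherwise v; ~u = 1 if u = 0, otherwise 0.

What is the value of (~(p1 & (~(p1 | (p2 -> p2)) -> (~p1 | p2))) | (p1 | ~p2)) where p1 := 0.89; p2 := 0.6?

0.89

(p2 -> p2): 0.6 ≤ 0.6, so result = 1
(p1 | (p2 -> p2)) = max(0.89, 1) = 1
~(p1 | (p2 -> p2)): Gödel ¬ of 1 = 0 (operand ≠ 0)
~p1: Gödel ¬ of 0.89 = 0 (operand ≠ 0)
(~p1 | p2) = max(0, 0.6) = 0.6
(~(p1 | (p2 -> p2)) -> (~p1 | p2)): 0 ≤ 0.6, so result = 1
(p1 & (~(p1 | (p2 -> p2)) -> (~p1 | p2))) = min(0.89, 1) = 0.89
~(p1 & (~(p1 | (p2 -> p2)) -> (~p1 | p2))): Gödel ¬ of 0.89 = 0 (operand ≠ 0)
~p2: Gödel ¬ of 0.6 = 0 (operand ≠ 0)
(p1 | ~p2) = max(0.89, 0) = 0.89
(~(p1 & (~(p1 | (p2 -> p2)) -> (~p1 | p2))) | (p1 | ~p2)) = max(0, 0.89) = 0.89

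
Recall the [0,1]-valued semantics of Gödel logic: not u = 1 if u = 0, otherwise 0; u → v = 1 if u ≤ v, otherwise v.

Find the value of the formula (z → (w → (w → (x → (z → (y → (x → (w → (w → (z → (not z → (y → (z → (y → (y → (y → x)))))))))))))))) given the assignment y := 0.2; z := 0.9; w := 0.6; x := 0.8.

1.00

not z: Gödel ¬ of 0.9 = 0 (operand ≠ 0)
(y → x): 0.2 ≤ 0.8, so result = 1
(y → (y → x)): 0.2 ≤ 1, so result = 1
(y → (y → (y → x))): 0.2 ≤ 1, so result = 1
(z → (y → (y → (y → x)))): 0.9 ≤ 1, so result = 1
(y → (z → (y → (y → (y → x))))): 0.2 ≤ 1, so result = 1
(not z → (y → (z → (y → (y → (y → x)))))): 0 ≤ 1, so result = 1
(z → (not z → (y → (z → (y → (y → (y → x))))))): 0.9 ≤ 1, so result = 1
(w → (z → (not z → (y → (z → (y → (y → (y → x)))))))): 0.6 ≤ 1, so result = 1
(w → (w → (z → (not z → (y → (z → (y → (y → (y → x))))))))): 0.6 ≤ 1, so result = 1
(x → (w → (w → (z → (not z → (y → (z → (y → (y → (y → x)))))))))): 0.8 ≤ 1, so result = 1
(y → (x → (w → (w → (z → (not z → (y → (z → (y → (y → (y → x))))))))))): 0.2 ≤ 1, so result = 1
(z → (y → (x → (w → (w → (z → (not z → (y → (z → (y → (y → (y → x)))))))))))): 0.9 ≤ 1, so result = 1
(x → (z → (y → (x → (w → (w → (z → (not z → (y → (z → (y → (y → (y → x))))))))))))): 0.8 ≤ 1, so result = 1
(w → (x → (z → (y → (x → (w → (w → (z → (not z → (y → (z → (y → (y → (y → x)))))))))))))): 0.6 ≤ 1, so result = 1
(w → (w → (x → (z → (y → (x → (w → (w → (z → (not z → (y → (z → (y → (y → (y → x))))))))))))))): 0.6 ≤ 1, so result = 1
(z → (w → (w → (x → (z → (y → (x → (w → (w → (z → (not z → (y → (z → (y → (y → (y → x)))))))))))))))): 0.9 ≤ 1, so result = 1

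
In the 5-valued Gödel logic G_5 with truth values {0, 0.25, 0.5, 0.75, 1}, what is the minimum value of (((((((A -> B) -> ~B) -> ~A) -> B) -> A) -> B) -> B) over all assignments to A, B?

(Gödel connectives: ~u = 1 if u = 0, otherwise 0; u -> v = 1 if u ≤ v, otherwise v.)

The minimum is attained at A = 0, B = 0.25:
  (A -> B): 0 ≤ 0.25, so result = 1
  ~B: Gödel ¬ of 0.25 = 0 (operand ≠ 0)
  ((A -> B) -> ~B): 1 > 0, so result = 0
  ~A: Gödel ¬ of 0 = 1 (operand is 0)
  (((A -> B) -> ~B) -> ~A): 0 ≤ 1, so result = 1
  ((((A -> B) -> ~B) -> ~A) -> B): 1 > 0.25, so result = 0.25
  (((((A -> B) -> ~B) -> ~A) -> B) -> A): 0.25 > 0, so result = 0
  ((((((A -> B) -> ~B) -> ~A) -> B) -> A) -> B): 0 ≤ 0.25, so result = 1
  (((((((A -> B) -> ~B) -> ~A) -> B) -> A) -> B) -> B): 1 > 0.25, so result = 0.25
Checking all 25 assignments confirms none give a value below 0.25.

0.25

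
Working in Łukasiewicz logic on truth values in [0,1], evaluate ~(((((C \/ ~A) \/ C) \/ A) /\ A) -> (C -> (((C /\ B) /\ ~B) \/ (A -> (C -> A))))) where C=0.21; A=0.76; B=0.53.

~A: Łukasiewicz ¬ gives 1 − 0.76 = 0.24
(C \/ ~A) = max(0.21, 0.24) = 0.24
((C \/ ~A) \/ C) = max(0.24, 0.21) = 0.24
(((C \/ ~A) \/ C) \/ A) = max(0.24, 0.76) = 0.76
((((C \/ ~A) \/ C) \/ A) /\ A) = min(0.76, 0.76) = 0.76
(C /\ B) = min(0.21, 0.53) = 0.21
~B: Łukasiewicz ¬ gives 1 − 0.53 = 0.47
((C /\ B) /\ ~B) = min(0.21, 0.47) = 0.21
(C -> A): min(1, 1 − 0.21 + 0.76) = 1
(A -> (C -> A)): min(1, 1 − 0.76 + 1) = 1
(((C /\ B) /\ ~B) \/ (A -> (C -> A))) = max(0.21, 1) = 1
(C -> (((C /\ B) /\ ~B) \/ (A -> (C -> A)))): min(1, 1 − 0.21 + 1) = 1
(((((C \/ ~A) \/ C) \/ A) /\ A) -> (C -> (((C /\ B) /\ ~B) \/ (A -> (C -> A))))): min(1, 1 − 0.76 + 1) = 1
~(((((C \/ ~A) \/ C) \/ A) /\ A) -> (C -> (((C /\ B) /\ ~B) \/ (A -> (C -> A))))): Łukasiewicz ¬ gives 1 − 1 = 0

0.00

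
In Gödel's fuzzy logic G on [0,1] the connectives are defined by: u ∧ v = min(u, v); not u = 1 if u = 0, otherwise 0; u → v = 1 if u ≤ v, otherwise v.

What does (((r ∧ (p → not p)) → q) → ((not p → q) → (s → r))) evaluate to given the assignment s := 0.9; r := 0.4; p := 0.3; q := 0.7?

not p: Gödel ¬ of 0.3 = 0 (operand ≠ 0)
(p → not p): 0.3 > 0, so result = 0
(r ∧ (p → not p)) = min(0.4, 0) = 0
((r ∧ (p → not p)) → q): 0 ≤ 0.7, so result = 1
not p: Gödel ¬ of 0.3 = 0 (operand ≠ 0)
(not p → q): 0 ≤ 0.7, so result = 1
(s → r): 0.9 > 0.4, so result = 0.4
((not p → q) → (s → r)): 1 > 0.4, so result = 0.4
(((r ∧ (p → not p)) → q) → ((not p → q) → (s → r))): 1 > 0.4, so result = 0.4

0.40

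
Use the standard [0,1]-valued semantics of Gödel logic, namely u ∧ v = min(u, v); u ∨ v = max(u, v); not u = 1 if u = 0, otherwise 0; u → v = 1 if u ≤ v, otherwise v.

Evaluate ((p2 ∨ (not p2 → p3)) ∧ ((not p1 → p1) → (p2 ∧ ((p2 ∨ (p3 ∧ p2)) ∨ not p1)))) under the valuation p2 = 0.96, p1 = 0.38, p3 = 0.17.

not p2: Gödel ¬ of 0.96 = 0 (operand ≠ 0)
(not p2 → p3): 0 ≤ 0.17, so result = 1
(p2 ∨ (not p2 → p3)) = max(0.96, 1) = 1
not p1: Gödel ¬ of 0.38 = 0 (operand ≠ 0)
(not p1 → p1): 0 ≤ 0.38, so result = 1
(p3 ∧ p2) = min(0.17, 0.96) = 0.17
(p2 ∨ (p3 ∧ p2)) = max(0.96, 0.17) = 0.96
not p1: Gödel ¬ of 0.38 = 0 (operand ≠ 0)
((p2 ∨ (p3 ∧ p2)) ∨ not p1) = max(0.96, 0) = 0.96
(p2 ∧ ((p2 ∨ (p3 ∧ p2)) ∨ not p1)) = min(0.96, 0.96) = 0.96
((not p1 → p1) → (p2 ∧ ((p2 ∨ (p3 ∧ p2)) ∨ not p1))): 1 > 0.96, so result = 0.96
((p2 ∨ (not p2 → p3)) ∧ ((not p1 → p1) → (p2 ∧ ((p2 ∨ (p3 ∧ p2)) ∨ not p1)))) = min(1, 0.96) = 0.96

0.96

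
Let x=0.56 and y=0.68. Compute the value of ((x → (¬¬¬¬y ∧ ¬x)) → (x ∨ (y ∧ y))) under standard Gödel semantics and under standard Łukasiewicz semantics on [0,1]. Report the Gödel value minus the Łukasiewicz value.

0.20

Gödel evaluation:
  ¬y: Gödel ¬ of 0.68 = 0 (operand ≠ 0)
  ¬¬y: Gödel ¬ of 0 = 1 (operand is 0)
  ¬¬¬y: Gödel ¬ of 1 = 0 (operand ≠ 0)
  ¬¬¬¬y: Gödel ¬ of 0 = 1 (operand is 0)
  ¬x: Gödel ¬ of 0.56 = 0 (operand ≠ 0)
  (¬¬¬¬y ∧ ¬x) = min(1, 0) = 0
  (x → (¬¬¬¬y ∧ ¬x)): 0.56 > 0, so result = 0
  (y ∧ y) = min(0.68, 0.68) = 0.68
  (x ∨ (y ∧ y)) = max(0.56, 0.68) = 0.68
  ((x → (¬¬¬¬y ∧ ¬x)) → (x ∨ (y ∧ y))): 0 ≤ 0.68, so result = 1
  Gödel value = 1
Łukasiewicz evaluation:
  ¬y: Łukasiewicz ¬ gives 1 − 0.68 = 0.32
  ¬¬y: Łukasiewicz ¬ gives 1 − 0.32 = 0.68
  ¬¬¬y: Łukasiewicz ¬ gives 1 − 0.68 = 0.32
  ¬¬¬¬y: Łukasiewicz ¬ gives 1 − 0.32 = 0.68
  ¬x: Łukasiewicz ¬ gives 1 − 0.56 = 0.44
  (¬¬¬¬y ∧ ¬x) = min(0.68, 0.44) = 0.44
  (x → (¬¬¬¬y ∧ ¬x)): min(1, 1 − 0.56 + 0.44) = 0.88
  (y ∧ y) = min(0.68, 0.68) = 0.68
  (x ∨ (y ∧ y)) = max(0.56, 0.68) = 0.68
  ((x → (¬¬¬¬y ∧ ¬x)) → (x ∨ (y ∧ y))): min(1, 1 − 0.88 + 0.68) = 0.8
  Łukasiewicz value = 0.8
Difference: 1 − 0.8 = 0.20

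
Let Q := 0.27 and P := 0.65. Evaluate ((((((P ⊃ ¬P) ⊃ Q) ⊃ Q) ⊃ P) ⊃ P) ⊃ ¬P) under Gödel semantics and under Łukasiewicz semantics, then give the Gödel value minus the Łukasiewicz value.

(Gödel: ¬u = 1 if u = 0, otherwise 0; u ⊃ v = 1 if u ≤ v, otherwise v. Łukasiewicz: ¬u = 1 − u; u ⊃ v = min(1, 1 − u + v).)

-0.65

Gödel evaluation:
  ¬P: Gödel ¬ of 0.65 = 0 (operand ≠ 0)
  (P ⊃ ¬P): 0.65 > 0, so result = 0
  ((P ⊃ ¬P) ⊃ Q): 0 ≤ 0.27, so result = 1
  (((P ⊃ ¬P) ⊃ Q) ⊃ Q): 1 > 0.27, so result = 0.27
  ((((P ⊃ ¬P) ⊃ Q) ⊃ Q) ⊃ P): 0.27 ≤ 0.65, so result = 1
  (((((P ⊃ ¬P) ⊃ Q) ⊃ Q) ⊃ P) ⊃ P): 1 > 0.65, so result = 0.65
  ¬P: Gödel ¬ of 0.65 = 0 (operand ≠ 0)
  ((((((P ⊃ ¬P) ⊃ Q) ⊃ Q) ⊃ P) ⊃ P) ⊃ ¬P): 0.65 > 0, so result = 0
  Gödel value = 0
Łukasiewicz evaluation:
  ¬P: Łukasiewicz ¬ gives 1 − 0.65 = 0.35
  (P ⊃ ¬P): min(1, 1 − 0.65 + 0.35) = 0.7
  ((P ⊃ ¬P) ⊃ Q): min(1, 1 − 0.7 + 0.27) = 0.57
  (((P ⊃ ¬P) ⊃ Q) ⊃ Q): min(1, 1 − 0.57 + 0.27) = 0.7
  ((((P ⊃ ¬P) ⊃ Q) ⊃ Q) ⊃ P): min(1, 1 − 0.7 + 0.65) = 0.95
  (((((P ⊃ ¬P) ⊃ Q) ⊃ Q) ⊃ P) ⊃ P): min(1, 1 − 0.95 + 0.65) = 0.7
  ¬P: Łukasiewicz ¬ gives 1 − 0.65 = 0.35
  ((((((P ⊃ ¬P) ⊃ Q) ⊃ Q) ⊃ P) ⊃ P) ⊃ ¬P): min(1, 1 − 0.7 + 0.35) = 0.65
  Łukasiewicz value = 0.65
Difference: 0 − 0.65 = -0.65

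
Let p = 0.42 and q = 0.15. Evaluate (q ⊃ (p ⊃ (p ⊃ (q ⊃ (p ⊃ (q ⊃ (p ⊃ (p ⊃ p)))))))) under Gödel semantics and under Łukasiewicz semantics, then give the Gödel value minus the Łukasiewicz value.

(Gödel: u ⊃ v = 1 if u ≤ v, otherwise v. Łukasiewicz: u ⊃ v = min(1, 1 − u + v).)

Gödel evaluation:
  (p ⊃ p): 0.42 ≤ 0.42, so result = 1
  (p ⊃ (p ⊃ p)): 0.42 ≤ 1, so result = 1
  (q ⊃ (p ⊃ (p ⊃ p))): 0.15 ≤ 1, so result = 1
  (p ⊃ (q ⊃ (p ⊃ (p ⊃ p)))): 0.42 ≤ 1, so result = 1
  (q ⊃ (p ⊃ (q ⊃ (p ⊃ (p ⊃ p))))): 0.15 ≤ 1, so result = 1
  (p ⊃ (q ⊃ (p ⊃ (q ⊃ (p ⊃ (p ⊃ p)))))): 0.42 ≤ 1, so result = 1
  (p ⊃ (p ⊃ (q ⊃ (p ⊃ (q ⊃ (p ⊃ (p ⊃ p))))))): 0.42 ≤ 1, so result = 1
  (q ⊃ (p ⊃ (p ⊃ (q ⊃ (p ⊃ (q ⊃ (p ⊃ (p ⊃ p)))))))): 0.15 ≤ 1, so result = 1
  Gödel value = 1
Łukasiewicz evaluation:
  (p ⊃ p): min(1, 1 − 0.42 + 0.42) = 1
  (p ⊃ (p ⊃ p)): min(1, 1 − 0.42 + 1) = 1
  (q ⊃ (p ⊃ (p ⊃ p))): min(1, 1 − 0.15 + 1) = 1
  (p ⊃ (q ⊃ (p ⊃ (p ⊃ p)))): min(1, 1 − 0.42 + 1) = 1
  (q ⊃ (p ⊃ (q ⊃ (p ⊃ (p ⊃ p))))): min(1, 1 − 0.15 + 1) = 1
  (p ⊃ (q ⊃ (p ⊃ (q ⊃ (p ⊃ (p ⊃ p)))))): min(1, 1 − 0.42 + 1) = 1
  (p ⊃ (p ⊃ (q ⊃ (p ⊃ (q ⊃ (p ⊃ (p ⊃ p))))))): min(1, 1 − 0.42 + 1) = 1
  (q ⊃ (p ⊃ (p ⊃ (q ⊃ (p ⊃ (q ⊃ (p ⊃ (p ⊃ p)))))))): min(1, 1 − 0.15 + 1) = 1
  Łukasiewicz value = 1
Difference: 1 − 1 = 0.00

0.00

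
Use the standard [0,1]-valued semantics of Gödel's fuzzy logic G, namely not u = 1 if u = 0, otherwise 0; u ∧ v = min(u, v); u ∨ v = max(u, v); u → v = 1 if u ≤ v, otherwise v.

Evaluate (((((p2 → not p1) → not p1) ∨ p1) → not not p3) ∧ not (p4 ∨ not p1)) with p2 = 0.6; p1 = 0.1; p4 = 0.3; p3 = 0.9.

not p1: Gödel ¬ of 0.1 = 0 (operand ≠ 0)
(p2 → not p1): 0.6 > 0, so result = 0
not p1: Gödel ¬ of 0.1 = 0 (operand ≠ 0)
((p2 → not p1) → not p1): 0 ≤ 0, so result = 1
(((p2 → not p1) → not p1) ∨ p1) = max(1, 0.1) = 1
not p3: Gödel ¬ of 0.9 = 0 (operand ≠ 0)
not not p3: Gödel ¬ of 0 = 1 (operand is 0)
((((p2 → not p1) → not p1) ∨ p1) → not not p3): 1 ≤ 1, so result = 1
not p1: Gödel ¬ of 0.1 = 0 (operand ≠ 0)
(p4 ∨ not p1) = max(0.3, 0) = 0.3
not (p4 ∨ not p1): Gödel ¬ of 0.3 = 0 (operand ≠ 0)
(((((p2 → not p1) → not p1) ∨ p1) → not not p3) ∧ not (p4 ∨ not p1)) = min(1, 0) = 0

0.00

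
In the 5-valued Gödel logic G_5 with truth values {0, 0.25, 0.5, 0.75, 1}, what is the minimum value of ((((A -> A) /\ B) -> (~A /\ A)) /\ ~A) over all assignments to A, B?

0.00

The minimum is attained at A = 0, B = 0.25:
  (A -> A): 0 ≤ 0, so result = 1
  ((A -> A) /\ B) = min(1, 0.25) = 0.25
  ~A: Gödel ¬ of 0 = 1 (operand is 0)
  (~A /\ A) = min(1, 0) = 0
  (((A -> A) /\ B) -> (~A /\ A)): 0.25 > 0, so result = 0
  ~A: Gödel ¬ of 0 = 1 (operand is 0)
  ((((A -> A) /\ B) -> (~A /\ A)) /\ ~A) = min(0, 1) = 0
Checking all 25 assignments confirms none give a value below 0.00.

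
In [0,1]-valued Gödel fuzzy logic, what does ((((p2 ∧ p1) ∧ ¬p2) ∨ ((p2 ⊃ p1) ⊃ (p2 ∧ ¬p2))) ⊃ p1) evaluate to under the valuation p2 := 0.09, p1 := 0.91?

(p2 ∧ p1) = min(0.09, 0.91) = 0.09
¬p2: Gödel ¬ of 0.09 = 0 (operand ≠ 0)
((p2 ∧ p1) ∧ ¬p2) = min(0.09, 0) = 0
(p2 ⊃ p1): 0.09 ≤ 0.91, so result = 1
¬p2: Gödel ¬ of 0.09 = 0 (operand ≠ 0)
(p2 ∧ ¬p2) = min(0.09, 0) = 0
((p2 ⊃ p1) ⊃ (p2 ∧ ¬p2)): 1 > 0, so result = 0
(((p2 ∧ p1) ∧ ¬p2) ∨ ((p2 ⊃ p1) ⊃ (p2 ∧ ¬p2))) = max(0, 0) = 0
((((p2 ∧ p1) ∧ ¬p2) ∨ ((p2 ⊃ p1) ⊃ (p2 ∧ ¬p2))) ⊃ p1): 0 ≤ 0.91, so result = 1

1.00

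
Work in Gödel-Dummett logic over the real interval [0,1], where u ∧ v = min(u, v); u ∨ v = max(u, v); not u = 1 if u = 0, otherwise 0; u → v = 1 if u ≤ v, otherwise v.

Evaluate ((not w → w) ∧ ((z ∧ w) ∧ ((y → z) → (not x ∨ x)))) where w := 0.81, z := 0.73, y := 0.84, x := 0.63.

not w: Gödel ¬ of 0.81 = 0 (operand ≠ 0)
(not w → w): 0 ≤ 0.81, so result = 1
(z ∧ w) = min(0.73, 0.81) = 0.73
(y → z): 0.84 > 0.73, so result = 0.73
not x: Gödel ¬ of 0.63 = 0 (operand ≠ 0)
(not x ∨ x) = max(0, 0.63) = 0.63
((y → z) → (not x ∨ x)): 0.73 > 0.63, so result = 0.63
((z ∧ w) ∧ ((y → z) → (not x ∨ x))) = min(0.73, 0.63) = 0.63
((not w → w) ∧ ((z ∧ w) ∧ ((y → z) → (not x ∨ x)))) = min(1, 0.63) = 0.63

0.63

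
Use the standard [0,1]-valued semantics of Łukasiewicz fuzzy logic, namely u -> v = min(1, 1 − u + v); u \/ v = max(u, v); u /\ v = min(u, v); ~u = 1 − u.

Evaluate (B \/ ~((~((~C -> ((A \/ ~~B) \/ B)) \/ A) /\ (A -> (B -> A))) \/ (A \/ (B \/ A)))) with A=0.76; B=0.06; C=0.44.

0.24

~C: Łukasiewicz ¬ gives 1 − 0.44 = 0.56
~B: Łukasiewicz ¬ gives 1 − 0.06 = 0.94
~~B: Łukasiewicz ¬ gives 1 − 0.94 = 0.06
(A \/ ~~B) = max(0.76, 0.06) = 0.76
((A \/ ~~B) \/ B) = max(0.76, 0.06) = 0.76
(~C -> ((A \/ ~~B) \/ B)): min(1, 1 − 0.56 + 0.76) = 1
((~C -> ((A \/ ~~B) \/ B)) \/ A) = max(1, 0.76) = 1
~((~C -> ((A \/ ~~B) \/ B)) \/ A): Łukasiewicz ¬ gives 1 − 1 = 0
(B -> A): min(1, 1 − 0.06 + 0.76) = 1
(A -> (B -> A)): min(1, 1 − 0.76 + 1) = 1
(~((~C -> ((A \/ ~~B) \/ B)) \/ A) /\ (A -> (B -> A))) = min(0, 1) = 0
(B \/ A) = max(0.06, 0.76) = 0.76
(A \/ (B \/ A)) = max(0.76, 0.76) = 0.76
((~((~C -> ((A \/ ~~B) \/ B)) \/ A) /\ (A -> (B -> A))) \/ (A \/ (B \/ A))) = max(0, 0.76) = 0.76
~((~((~C -> ((A \/ ~~B) \/ B)) \/ A) /\ (A -> (B -> A))) \/ (A \/ (B \/ A))): Łukasiewicz ¬ gives 1 − 0.76 = 0.24
(B \/ ~((~((~C -> ((A \/ ~~B) \/ B)) \/ A) /\ (A -> (B -> A))) \/ (A \/ (B \/ A)))) = max(0.06, 0.24) = 0.24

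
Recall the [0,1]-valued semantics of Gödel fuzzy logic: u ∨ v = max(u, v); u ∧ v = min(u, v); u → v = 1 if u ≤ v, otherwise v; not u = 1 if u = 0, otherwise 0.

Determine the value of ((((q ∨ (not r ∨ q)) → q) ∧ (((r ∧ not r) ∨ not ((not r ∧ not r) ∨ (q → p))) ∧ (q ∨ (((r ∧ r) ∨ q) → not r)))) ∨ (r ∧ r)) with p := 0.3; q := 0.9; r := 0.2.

not r: Gödel ¬ of 0.2 = 0 (operand ≠ 0)
(not r ∨ q) = max(0, 0.9) = 0.9
(q ∨ (not r ∨ q)) = max(0.9, 0.9) = 0.9
((q ∨ (not r ∨ q)) → q): 0.9 ≤ 0.9, so result = 1
not r: Gödel ¬ of 0.2 = 0 (operand ≠ 0)
(r ∧ not r) = min(0.2, 0) = 0
not r: Gödel ¬ of 0.2 = 0 (operand ≠ 0)
not r: Gödel ¬ of 0.2 = 0 (operand ≠ 0)
(not r ∧ not r) = min(0, 0) = 0
(q → p): 0.9 > 0.3, so result = 0.3
((not r ∧ not r) ∨ (q → p)) = max(0, 0.3) = 0.3
not ((not r ∧ not r) ∨ (q → p)): Gödel ¬ of 0.3 = 0 (operand ≠ 0)
((r ∧ not r) ∨ not ((not r ∧ not r) ∨ (q → p))) = max(0, 0) = 0
(r ∧ r) = min(0.2, 0.2) = 0.2
((r ∧ r) ∨ q) = max(0.2, 0.9) = 0.9
not r: Gödel ¬ of 0.2 = 0 (operand ≠ 0)
(((r ∧ r) ∨ q) → not r): 0.9 > 0, so result = 0
(q ∨ (((r ∧ r) ∨ q) → not r)) = max(0.9, 0) = 0.9
(((r ∧ not r) ∨ not ((not r ∧ not r) ∨ (q → p))) ∧ (q ∨ (((r ∧ r) ∨ q) → not r))) = min(0, 0.9) = 0
(((q ∨ (not r ∨ q)) → q) ∧ (((r ∧ not r) ∨ not ((not r ∧ not r) ∨ (q → p))) ∧ (q ∨ (((r ∧ r) ∨ q) → not r)))) = min(1, 0) = 0
(r ∧ r) = min(0.2, 0.2) = 0.2
((((q ∨ (not r ∨ q)) → q) ∧ (((r ∧ not r) ∨ not ((not r ∧ not r) ∨ (q → p))) ∧ (q ∨ (((r ∧ r) ∨ q) → not r)))) ∨ (r ∧ r)) = max(0, 0.2) = 0.2

0.20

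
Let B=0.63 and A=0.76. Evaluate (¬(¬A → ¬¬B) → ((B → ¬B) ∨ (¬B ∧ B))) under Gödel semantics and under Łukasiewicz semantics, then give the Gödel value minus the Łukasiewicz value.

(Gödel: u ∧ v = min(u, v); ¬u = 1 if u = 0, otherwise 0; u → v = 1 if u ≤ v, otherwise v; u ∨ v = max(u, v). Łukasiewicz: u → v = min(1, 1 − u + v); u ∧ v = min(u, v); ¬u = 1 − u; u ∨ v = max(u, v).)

Gödel evaluation:
  ¬A: Gödel ¬ of 0.76 = 0 (operand ≠ 0)
  ¬B: Gödel ¬ of 0.63 = 0 (operand ≠ 0)
  ¬¬B: Gödel ¬ of 0 = 1 (operand is 0)
  (¬A → ¬¬B): 0 ≤ 1, so result = 1
  ¬(¬A → ¬¬B): Gödel ¬ of 1 = 0 (operand ≠ 0)
  ¬B: Gödel ¬ of 0.63 = 0 (operand ≠ 0)
  (B → ¬B): 0.63 > 0, so result = 0
  ¬B: Gödel ¬ of 0.63 = 0 (operand ≠ 0)
  (¬B ∧ B) = min(0, 0.63) = 0
  ((B → ¬B) ∨ (¬B ∧ B)) = max(0, 0) = 0
  (¬(¬A → ¬¬B) → ((B → ¬B) ∨ (¬B ∧ B))): 0 ≤ 0, so result = 1
  Gödel value = 1
Łukasiewicz evaluation:
  ¬A: Łukasiewicz ¬ gives 1 − 0.76 = 0.24
  ¬B: Łukasiewicz ¬ gives 1 − 0.63 = 0.37
  ¬¬B: Łukasiewicz ¬ gives 1 − 0.37 = 0.63
  (¬A → ¬¬B): min(1, 1 − 0.24 + 0.63) = 1
  ¬(¬A → ¬¬B): Łukasiewicz ¬ gives 1 − 1 = 0
  ¬B: Łukasiewicz ¬ gives 1 − 0.63 = 0.37
  (B → ¬B): min(1, 1 − 0.63 + 0.37) = 0.74
  ¬B: Łukasiewicz ¬ gives 1 − 0.63 = 0.37
  (¬B ∧ B) = min(0.37, 0.63) = 0.37
  ((B → ¬B) ∨ (¬B ∧ B)) = max(0.74, 0.37) = 0.74
  (¬(¬A → ¬¬B) → ((B → ¬B) ∨ (¬B ∧ B))): min(1, 1 − 0 + 0.74) = 1
  Łukasiewicz value = 1
Difference: 1 − 1 = 0.00

0.00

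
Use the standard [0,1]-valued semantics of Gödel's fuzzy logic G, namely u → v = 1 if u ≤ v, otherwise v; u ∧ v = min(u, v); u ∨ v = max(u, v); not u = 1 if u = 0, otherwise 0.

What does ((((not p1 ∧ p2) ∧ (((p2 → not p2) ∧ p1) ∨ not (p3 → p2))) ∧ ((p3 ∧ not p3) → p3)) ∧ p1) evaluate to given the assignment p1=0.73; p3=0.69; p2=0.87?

0.00

not p1: Gödel ¬ of 0.73 = 0 (operand ≠ 0)
(not p1 ∧ p2) = min(0, 0.87) = 0
not p2: Gödel ¬ of 0.87 = 0 (operand ≠ 0)
(p2 → not p2): 0.87 > 0, so result = 0
((p2 → not p2) ∧ p1) = min(0, 0.73) = 0
(p3 → p2): 0.69 ≤ 0.87, so result = 1
not (p3 → p2): Gödel ¬ of 1 = 0 (operand ≠ 0)
(((p2 → not p2) ∧ p1) ∨ not (p3 → p2)) = max(0, 0) = 0
((not p1 ∧ p2) ∧ (((p2 → not p2) ∧ p1) ∨ not (p3 → p2))) = min(0, 0) = 0
not p3: Gödel ¬ of 0.69 = 0 (operand ≠ 0)
(p3 ∧ not p3) = min(0.69, 0) = 0
((p3 ∧ not p3) → p3): 0 ≤ 0.69, so result = 1
(((not p1 ∧ p2) ∧ (((p2 → not p2) ∧ p1) ∨ not (p3 → p2))) ∧ ((p3 ∧ not p3) → p3)) = min(0, 1) = 0
((((not p1 ∧ p2) ∧ (((p2 → not p2) ∧ p1) ∨ not (p3 → p2))) ∧ ((p3 ∧ not p3) → p3)) ∧ p1) = min(0, 0.73) = 0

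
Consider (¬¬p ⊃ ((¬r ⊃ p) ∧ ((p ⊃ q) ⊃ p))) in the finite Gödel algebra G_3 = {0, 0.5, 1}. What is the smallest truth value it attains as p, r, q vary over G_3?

0.50

The minimum is attained at p = 0.5, r = 0, q = 0:
  ¬p: Gödel ¬ of 0.5 = 0 (operand ≠ 0)
  ¬¬p: Gödel ¬ of 0 = 1 (operand is 0)
  ¬r: Gödel ¬ of 0 = 1 (operand is 0)
  (¬r ⊃ p): 1 > 0.5, so result = 0.5
  (p ⊃ q): 0.5 > 0, so result = 0
  ((p ⊃ q) ⊃ p): 0 ≤ 0.5, so result = 1
  ((¬r ⊃ p) ∧ ((p ⊃ q) ⊃ p)) = min(0.5, 1) = 0.5
  (¬¬p ⊃ ((¬r ⊃ p) ∧ ((p ⊃ q) ⊃ p))): 1 > 0.5, so result = 0.5
Checking all 27 assignments confirms none give a value below 0.50.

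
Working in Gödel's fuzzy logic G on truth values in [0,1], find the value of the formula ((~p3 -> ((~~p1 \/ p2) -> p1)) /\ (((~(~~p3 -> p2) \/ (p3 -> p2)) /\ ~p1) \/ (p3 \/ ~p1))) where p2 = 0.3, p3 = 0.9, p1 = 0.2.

~p3: Gödel ¬ of 0.9 = 0 (operand ≠ 0)
~p1: Gödel ¬ of 0.2 = 0 (operand ≠ 0)
~~p1: Gödel ¬ of 0 = 1 (operand is 0)
(~~p1 \/ p2) = max(1, 0.3) = 1
((~~p1 \/ p2) -> p1): 1 > 0.2, so result = 0.2
(~p3 -> ((~~p1 \/ p2) -> p1)): 0 ≤ 0.2, so result = 1
~p3: Gödel ¬ of 0.9 = 0 (operand ≠ 0)
~~p3: Gödel ¬ of 0 = 1 (operand is 0)
(~~p3 -> p2): 1 > 0.3, so result = 0.3
~(~~p3 -> p2): Gödel ¬ of 0.3 = 0 (operand ≠ 0)
(p3 -> p2): 0.9 > 0.3, so result = 0.3
(~(~~p3 -> p2) \/ (p3 -> p2)) = max(0, 0.3) = 0.3
~p1: Gödel ¬ of 0.2 = 0 (operand ≠ 0)
((~(~~p3 -> p2) \/ (p3 -> p2)) /\ ~p1) = min(0.3, 0) = 0
~p1: Gödel ¬ of 0.2 = 0 (operand ≠ 0)
(p3 \/ ~p1) = max(0.9, 0) = 0.9
(((~(~~p3 -> p2) \/ (p3 -> p2)) /\ ~p1) \/ (p3 \/ ~p1)) = max(0, 0.9) = 0.9
((~p3 -> ((~~p1 \/ p2) -> p1)) /\ (((~(~~p3 -> p2) \/ (p3 -> p2)) /\ ~p1) \/ (p3 \/ ~p1))) = min(1, 0.9) = 0.9

0.90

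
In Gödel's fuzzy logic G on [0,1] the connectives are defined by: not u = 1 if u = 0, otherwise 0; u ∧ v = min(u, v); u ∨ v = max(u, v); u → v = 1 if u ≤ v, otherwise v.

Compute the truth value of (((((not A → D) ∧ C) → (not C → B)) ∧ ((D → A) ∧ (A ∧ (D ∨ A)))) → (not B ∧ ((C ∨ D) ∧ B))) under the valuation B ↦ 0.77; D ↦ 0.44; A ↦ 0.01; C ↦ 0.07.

not A: Gödel ¬ of 0.01 = 0 (operand ≠ 0)
(not A → D): 0 ≤ 0.44, so result = 1
((not A → D) ∧ C) = min(1, 0.07) = 0.07
not C: Gödel ¬ of 0.07 = 0 (operand ≠ 0)
(not C → B): 0 ≤ 0.77, so result = 1
(((not A → D) ∧ C) → (not C → B)): 0.07 ≤ 1, so result = 1
(D → A): 0.44 > 0.01, so result = 0.01
(D ∨ A) = max(0.44, 0.01) = 0.44
(A ∧ (D ∨ A)) = min(0.01, 0.44) = 0.01
((D → A) ∧ (A ∧ (D ∨ A))) = min(0.01, 0.01) = 0.01
((((not A → D) ∧ C) → (not C → B)) ∧ ((D → A) ∧ (A ∧ (D ∨ A)))) = min(1, 0.01) = 0.01
not B: Gödel ¬ of 0.77 = 0 (operand ≠ 0)
(C ∨ D) = max(0.07, 0.44) = 0.44
((C ∨ D) ∧ B) = min(0.44, 0.77) = 0.44
(not B ∧ ((C ∨ D) ∧ B)) = min(0, 0.44) = 0
(((((not A → D) ∧ C) → (not C → B)) ∧ ((D → A) ∧ (A ∧ (D ∨ A)))) → (not B ∧ ((C ∨ D) ∧ B))): 0.01 > 0, so result = 0

0.00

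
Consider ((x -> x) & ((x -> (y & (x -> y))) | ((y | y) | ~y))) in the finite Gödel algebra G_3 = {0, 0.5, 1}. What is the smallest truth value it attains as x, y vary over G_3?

0.50

The minimum is attained at x = 1, y = 0.5:
  (x -> x): 1 ≤ 1, so result = 1
  (x -> y): 1 > 0.5, so result = 0.5
  (y & (x -> y)) = min(0.5, 0.5) = 0.5
  (x -> (y & (x -> y))): 1 > 0.5, so result = 0.5
  (y | y) = max(0.5, 0.5) = 0.5
  ~y: Gödel ¬ of 0.5 = 0 (operand ≠ 0)
  ((y | y) | ~y) = max(0.5, 0) = 0.5
  ((x -> (y & (x -> y))) | ((y | y) | ~y)) = max(0.5, 0.5) = 0.5
  ((x -> x) & ((x -> (y & (x -> y))) | ((y | y) | ~y))) = min(1, 0.5) = 0.5
Checking all 9 assignments confirms none give a value below 0.50.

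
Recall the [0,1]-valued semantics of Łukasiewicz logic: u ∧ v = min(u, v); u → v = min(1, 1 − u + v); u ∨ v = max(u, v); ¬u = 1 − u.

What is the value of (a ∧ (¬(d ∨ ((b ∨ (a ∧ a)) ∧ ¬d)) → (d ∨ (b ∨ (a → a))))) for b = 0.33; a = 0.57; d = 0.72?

(a ∧ a) = min(0.57, 0.57) = 0.57
(b ∨ (a ∧ a)) = max(0.33, 0.57) = 0.57
¬d: Łukasiewicz ¬ gives 1 − 0.72 = 0.28
((b ∨ (a ∧ a)) ∧ ¬d) = min(0.57, 0.28) = 0.28
(d ∨ ((b ∨ (a ∧ a)) ∧ ¬d)) = max(0.72, 0.28) = 0.72
¬(d ∨ ((b ∨ (a ∧ a)) ∧ ¬d)): Łukasiewicz ¬ gives 1 − 0.72 = 0.28
(a → a): min(1, 1 − 0.57 + 0.57) = 1
(b ∨ (a → a)) = max(0.33, 1) = 1
(d ∨ (b ∨ (a → a))) = max(0.72, 1) = 1
(¬(d ∨ ((b ∨ (a ∧ a)) ∧ ¬d)) → (d ∨ (b ∨ (a → a)))): min(1, 1 − 0.28 + 1) = 1
(a ∧ (¬(d ∨ ((b ∨ (a ∧ a)) ∧ ¬d)) → (d ∨ (b ∨ (a → a))))) = min(0.57, 1) = 0.57

0.57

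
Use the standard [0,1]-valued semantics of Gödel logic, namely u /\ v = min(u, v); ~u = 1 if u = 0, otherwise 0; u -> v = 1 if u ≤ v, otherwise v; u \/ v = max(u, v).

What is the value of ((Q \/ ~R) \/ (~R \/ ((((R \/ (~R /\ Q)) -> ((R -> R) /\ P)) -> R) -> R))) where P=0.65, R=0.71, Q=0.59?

0.71

~R: Gödel ¬ of 0.71 = 0 (operand ≠ 0)
(Q \/ ~R) = max(0.59, 0) = 0.59
~R: Gödel ¬ of 0.71 = 0 (operand ≠ 0)
~R: Gödel ¬ of 0.71 = 0 (operand ≠ 0)
(~R /\ Q) = min(0, 0.59) = 0
(R \/ (~R /\ Q)) = max(0.71, 0) = 0.71
(R -> R): 0.71 ≤ 0.71, so result = 1
((R -> R) /\ P) = min(1, 0.65) = 0.65
((R \/ (~R /\ Q)) -> ((R -> R) /\ P)): 0.71 > 0.65, so result = 0.65
(((R \/ (~R /\ Q)) -> ((R -> R) /\ P)) -> R): 0.65 ≤ 0.71, so result = 1
((((R \/ (~R /\ Q)) -> ((R -> R) /\ P)) -> R) -> R): 1 > 0.71, so result = 0.71
(~R \/ ((((R \/ (~R /\ Q)) -> ((R -> R) /\ P)) -> R) -> R)) = max(0, 0.71) = 0.71
((Q \/ ~R) \/ (~R \/ ((((R \/ (~R /\ Q)) -> ((R -> R) /\ P)) -> R) -> R))) = max(0.59, 0.71) = 0.71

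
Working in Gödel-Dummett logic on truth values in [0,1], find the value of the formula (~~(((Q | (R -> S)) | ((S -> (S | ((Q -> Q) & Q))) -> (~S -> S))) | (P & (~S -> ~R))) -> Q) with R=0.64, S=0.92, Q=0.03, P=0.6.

(R -> S): 0.64 ≤ 0.92, so result = 1
(Q | (R -> S)) = max(0.03, 1) = 1
(Q -> Q): 0.03 ≤ 0.03, so result = 1
((Q -> Q) & Q) = min(1, 0.03) = 0.03
(S | ((Q -> Q) & Q)) = max(0.92, 0.03) = 0.92
(S -> (S | ((Q -> Q) & Q))): 0.92 ≤ 0.92, so result = 1
~S: Gödel ¬ of 0.92 = 0 (operand ≠ 0)
(~S -> S): 0 ≤ 0.92, so result = 1
((S -> (S | ((Q -> Q) & Q))) -> (~S -> S)): 1 ≤ 1, so result = 1
((Q | (R -> S)) | ((S -> (S | ((Q -> Q) & Q))) -> (~S -> S))) = max(1, 1) = 1
~S: Gödel ¬ of 0.92 = 0 (operand ≠ 0)
~R: Gödel ¬ of 0.64 = 0 (operand ≠ 0)
(~S -> ~R): 0 ≤ 0, so result = 1
(P & (~S -> ~R)) = min(0.6, 1) = 0.6
(((Q | (R -> S)) | ((S -> (S | ((Q -> Q) & Q))) -> (~S -> S))) | (P & (~S -> ~R))) = max(1, 0.6) = 1
~(((Q | (R -> S)) | ((S -> (S | ((Q -> Q) & Q))) -> (~S -> S))) | (P & (~S -> ~R))): Gödel ¬ of 1 = 0 (operand ≠ 0)
~~(((Q | (R -> S)) | ((S -> (S | ((Q -> Q) & Q))) -> (~S -> S))) | (P & (~S -> ~R))): Gödel ¬ of 0 = 1 (operand is 0)
(~~(((Q | (R -> S)) | ((S -> (S | ((Q -> Q) & Q))) -> (~S -> S))) | (P & (~S -> ~R))) -> Q): 1 > 0.03, so result = 0.03

0.03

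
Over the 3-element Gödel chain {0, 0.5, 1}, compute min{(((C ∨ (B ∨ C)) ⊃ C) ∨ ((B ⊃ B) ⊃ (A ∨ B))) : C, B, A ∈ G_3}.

0.50

The minimum is attained at C = 0, B = 0.5, A = 0:
  (B ∨ C) = max(0.5, 0) = 0.5
  (C ∨ (B ∨ C)) = max(0, 0.5) = 0.5
  ((C ∨ (B ∨ C)) ⊃ C): 0.5 > 0, so result = 0
  (B ⊃ B): 0.5 ≤ 0.5, so result = 1
  (A ∨ B) = max(0, 0.5) = 0.5
  ((B ⊃ B) ⊃ (A ∨ B)): 1 > 0.5, so result = 0.5
  (((C ∨ (B ∨ C)) ⊃ C) ∨ ((B ⊃ B) ⊃ (A ∨ B))) = max(0, 0.5) = 0.5
Checking all 27 assignments confirms none give a value below 0.50.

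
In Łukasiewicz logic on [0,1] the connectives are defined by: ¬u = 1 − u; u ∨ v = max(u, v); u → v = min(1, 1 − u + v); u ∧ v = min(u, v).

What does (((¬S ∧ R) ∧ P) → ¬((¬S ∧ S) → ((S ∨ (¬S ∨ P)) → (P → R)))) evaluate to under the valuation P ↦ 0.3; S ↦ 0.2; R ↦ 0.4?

0.70

¬S: Łukasiewicz ¬ gives 1 − 0.2 = 0.8
(¬S ∧ R) = min(0.8, 0.4) = 0.4
((¬S ∧ R) ∧ P) = min(0.4, 0.3) = 0.3
¬S: Łukasiewicz ¬ gives 1 − 0.2 = 0.8
(¬S ∧ S) = min(0.8, 0.2) = 0.2
¬S: Łukasiewicz ¬ gives 1 − 0.2 = 0.8
(¬S ∨ P) = max(0.8, 0.3) = 0.8
(S ∨ (¬S ∨ P)) = max(0.2, 0.8) = 0.8
(P → R): min(1, 1 − 0.3 + 0.4) = 1
((S ∨ (¬S ∨ P)) → (P → R)): min(1, 1 − 0.8 + 1) = 1
((¬S ∧ S) → ((S ∨ (¬S ∨ P)) → (P → R))): min(1, 1 − 0.2 + 1) = 1
¬((¬S ∧ S) → ((S ∨ (¬S ∨ P)) → (P → R))): Łukasiewicz ¬ gives 1 − 1 = 0
(((¬S ∧ R) ∧ P) → ¬((¬S ∧ S) → ((S ∨ (¬S ∨ P)) → (P → R)))): min(1, 1 − 0.3 + 0) = 0.7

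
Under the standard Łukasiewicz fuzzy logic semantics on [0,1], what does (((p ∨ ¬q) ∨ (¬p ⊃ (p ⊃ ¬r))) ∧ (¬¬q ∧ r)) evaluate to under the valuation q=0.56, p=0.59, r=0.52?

¬q: Łukasiewicz ¬ gives 1 − 0.56 = 0.44
(p ∨ ¬q) = max(0.59, 0.44) = 0.59
¬p: Łukasiewicz ¬ gives 1 − 0.59 = 0.41
¬r: Łukasiewicz ¬ gives 1 − 0.52 = 0.48
(p ⊃ ¬r): min(1, 1 − 0.59 + 0.48) = 0.89
(¬p ⊃ (p ⊃ ¬r)): min(1, 1 − 0.41 + 0.89) = 1
((p ∨ ¬q) ∨ (¬p ⊃ (p ⊃ ¬r))) = max(0.59, 1) = 1
¬q: Łukasiewicz ¬ gives 1 − 0.56 = 0.44
¬¬q: Łukasiewicz ¬ gives 1 − 0.44 = 0.56
(¬¬q ∧ r) = min(0.56, 0.52) = 0.52
(((p ∨ ¬q) ∨ (¬p ⊃ (p ⊃ ¬r))) ∧ (¬¬q ∧ r)) = min(1, 0.52) = 0.52

0.52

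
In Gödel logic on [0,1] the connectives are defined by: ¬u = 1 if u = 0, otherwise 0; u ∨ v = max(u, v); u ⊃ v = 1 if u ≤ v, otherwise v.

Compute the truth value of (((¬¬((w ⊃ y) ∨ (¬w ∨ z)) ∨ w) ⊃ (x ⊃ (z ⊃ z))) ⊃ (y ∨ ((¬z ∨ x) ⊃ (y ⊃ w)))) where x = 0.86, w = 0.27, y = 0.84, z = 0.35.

(w ⊃ y): 0.27 ≤ 0.84, so result = 1
¬w: Gödel ¬ of 0.27 = 0 (operand ≠ 0)
(¬w ∨ z) = max(0, 0.35) = 0.35
((w ⊃ y) ∨ (¬w ∨ z)) = max(1, 0.35) = 1
¬((w ⊃ y) ∨ (¬w ∨ z)): Gödel ¬ of 1 = 0 (operand ≠ 0)
¬¬((w ⊃ y) ∨ (¬w ∨ z)): Gödel ¬ of 0 = 1 (operand is 0)
(¬¬((w ⊃ y) ∨ (¬w ∨ z)) ∨ w) = max(1, 0.27) = 1
(z ⊃ z): 0.35 ≤ 0.35, so result = 1
(x ⊃ (z ⊃ z)): 0.86 ≤ 1, so result = 1
((¬¬((w ⊃ y) ∨ (¬w ∨ z)) ∨ w) ⊃ (x ⊃ (z ⊃ z))): 1 ≤ 1, so result = 1
¬z: Gödel ¬ of 0.35 = 0 (operand ≠ 0)
(¬z ∨ x) = max(0, 0.86) = 0.86
(y ⊃ w): 0.84 > 0.27, so result = 0.27
((¬z ∨ x) ⊃ (y ⊃ w)): 0.86 > 0.27, so result = 0.27
(y ∨ ((¬z ∨ x) ⊃ (y ⊃ w))) = max(0.84, 0.27) = 0.84
(((¬¬((w ⊃ y) ∨ (¬w ∨ z)) ∨ w) ⊃ (x ⊃ (z ⊃ z))) ⊃ (y ∨ ((¬z ∨ x) ⊃ (y ⊃ w)))): 1 > 0.84, so result = 0.84

0.84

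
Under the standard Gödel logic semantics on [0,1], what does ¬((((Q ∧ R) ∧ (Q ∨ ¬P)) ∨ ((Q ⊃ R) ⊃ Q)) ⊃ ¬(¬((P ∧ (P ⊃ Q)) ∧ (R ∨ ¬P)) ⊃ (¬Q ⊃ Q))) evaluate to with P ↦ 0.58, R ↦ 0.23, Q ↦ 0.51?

(Q ∧ R) = min(0.51, 0.23) = 0.23
¬P: Gödel ¬ of 0.58 = 0 (operand ≠ 0)
(Q ∨ ¬P) = max(0.51, 0) = 0.51
((Q ∧ R) ∧ (Q ∨ ¬P)) = min(0.23, 0.51) = 0.23
(Q ⊃ R): 0.51 > 0.23, so result = 0.23
((Q ⊃ R) ⊃ Q): 0.23 ≤ 0.51, so result = 1
(((Q ∧ R) ∧ (Q ∨ ¬P)) ∨ ((Q ⊃ R) ⊃ Q)) = max(0.23, 1) = 1
(P ⊃ Q): 0.58 > 0.51, so result = 0.51
(P ∧ (P ⊃ Q)) = min(0.58, 0.51) = 0.51
¬P: Gödel ¬ of 0.58 = 0 (operand ≠ 0)
(R ∨ ¬P) = max(0.23, 0) = 0.23
((P ∧ (P ⊃ Q)) ∧ (R ∨ ¬P)) = min(0.51, 0.23) = 0.23
¬((P ∧ (P ⊃ Q)) ∧ (R ∨ ¬P)): Gödel ¬ of 0.23 = 0 (operand ≠ 0)
¬Q: Gödel ¬ of 0.51 = 0 (operand ≠ 0)
(¬Q ⊃ Q): 0 ≤ 0.51, so result = 1
(¬((P ∧ (P ⊃ Q)) ∧ (R ∨ ¬P)) ⊃ (¬Q ⊃ Q)): 0 ≤ 1, so result = 1
¬(¬((P ∧ (P ⊃ Q)) ∧ (R ∨ ¬P)) ⊃ (¬Q ⊃ Q)): Gödel ¬ of 1 = 0 (operand ≠ 0)
((((Q ∧ R) ∧ (Q ∨ ¬P)) ∨ ((Q ⊃ R) ⊃ Q)) ⊃ ¬(¬((P ∧ (P ⊃ Q)) ∧ (R ∨ ¬P)) ⊃ (¬Q ⊃ Q))): 1 > 0, so result = 0
¬((((Q ∧ R) ∧ (Q ∨ ¬P)) ∨ ((Q ⊃ R) ⊃ Q)) ⊃ ¬(¬((P ∧ (P ⊃ Q)) ∧ (R ∨ ¬P)) ⊃ (¬Q ⊃ Q))): Gödel ¬ of 0 = 1 (operand is 0)

1.00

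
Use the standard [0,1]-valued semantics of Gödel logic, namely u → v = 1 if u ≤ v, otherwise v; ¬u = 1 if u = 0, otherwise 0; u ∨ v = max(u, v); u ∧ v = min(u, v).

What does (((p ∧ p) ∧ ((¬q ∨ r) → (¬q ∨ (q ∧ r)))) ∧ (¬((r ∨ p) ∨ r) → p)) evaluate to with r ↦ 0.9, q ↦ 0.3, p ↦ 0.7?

0.30

(p ∧ p) = min(0.7, 0.7) = 0.7
¬q: Gödel ¬ of 0.3 = 0 (operand ≠ 0)
(¬q ∨ r) = max(0, 0.9) = 0.9
¬q: Gödel ¬ of 0.3 = 0 (operand ≠ 0)
(q ∧ r) = min(0.3, 0.9) = 0.3
(¬q ∨ (q ∧ r)) = max(0, 0.3) = 0.3
((¬q ∨ r) → (¬q ∨ (q ∧ r))): 0.9 > 0.3, so result = 0.3
((p ∧ p) ∧ ((¬q ∨ r) → (¬q ∨ (q ∧ r)))) = min(0.7, 0.3) = 0.3
(r ∨ p) = max(0.9, 0.7) = 0.9
((r ∨ p) ∨ r) = max(0.9, 0.9) = 0.9
¬((r ∨ p) ∨ r): Gödel ¬ of 0.9 = 0 (operand ≠ 0)
(¬((r ∨ p) ∨ r) → p): 0 ≤ 0.7, so result = 1
(((p ∧ p) ∧ ((¬q ∨ r) → (¬q ∨ (q ∧ r)))) ∧ (¬((r ∨ p) ∨ r) → p)) = min(0.3, 1) = 0.3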